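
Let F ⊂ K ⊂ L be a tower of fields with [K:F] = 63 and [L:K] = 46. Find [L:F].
[L:F] = 2898

The tower law says that for any tower of field extensions F ⊂ K ⊂ L with finite degrees, [L:F] = [L:K] · [K:F]. Here this gives [L:F] = 46 · 63 = 2898.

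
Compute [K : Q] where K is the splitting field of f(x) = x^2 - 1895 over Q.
[K : Q] = 2

f(x) = x^2 - 1895 factors as (x - √1895)(x + √1895). The splitting field is K = Q(√1895). Since 1895 is squarefree and > 1, it is not a perfect square, so x^2 - 1895 is irreducible over Q and [Q(√1895) : Q] = 2. Hence [K : Q] = 2.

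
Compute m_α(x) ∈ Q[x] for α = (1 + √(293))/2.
m_α(x) = x^2 - x - 73

From 2α - 1 = √(293), squaring gives (2α - 1)^2 = 293, i.e. 4α^2 - 4α + 1 = 293, so α^2 - α + (1 - 293)/4 = 0. Since 293 ≡ 1 (mod 4), (1 - 293)/4 = -73 ∈ Z. The polynomial x^2 - x - 73 has discriminant 1 - 4·(-73) = 293, which is not a perfect square in Q (d = 293 is squarefree and ≠ 1), so x^2 - x - 73 is irreducible over Q. It is the minimal polynomial of α.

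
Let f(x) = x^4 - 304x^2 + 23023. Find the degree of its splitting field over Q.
[K : Q] = 4

Solving the quadratic in x^2: x^2 = (304 ± √(304^2 - 4·23023))/2 = (304 ± √324)/2 = (304 ± 18)/2, giving x^2 = 143 or x^2 = 161. So f(x) = (x^2 - 143)(x^2 - 161) and the roots of f are ±√143, ±√161. Hence the splitting field is K = Q(√143, √161). Since 143 and 161 are distinct squarefree integers > 1, their product 23023 is not a perfect square, so √161 ∉ Q(√143). By the tower law [K:Q] = [Q(√143,√161):Q(√143)] · [Q(√143):Q] = 2 · 2 = 4.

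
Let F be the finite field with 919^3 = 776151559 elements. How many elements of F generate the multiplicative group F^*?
There are φ(776151558) = 181398528 primitive elements

F_q^* is cyclic of order q - 1 = 776151558. A cyclic group of order m has exactly φ(m) generators. Here m = 776151558 = 2 · 3^4 · 7 · 13 · 17 · 19 · 163, so the number of primitive elements is φ(776151558) = 181398528.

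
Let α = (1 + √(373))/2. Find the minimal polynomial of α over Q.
m_α(x) = x^2 - x - 93

From 2α - 1 = √(373), squaring gives (2α - 1)^2 = 373, i.e. 4α^2 - 4α + 1 = 373, so α^2 - α + (1 - 373)/4 = 0. Since 373 ≡ 1 (mod 4), (1 - 373)/4 = -93 ∈ Z. The polynomial x^2 - x - 93 has discriminant 1 - 4·(-93) = 373, which is not a perfect square in Q (d = 373 is squarefree and ≠ 1), so x^2 - x - 93 is irreducible over Q. It is the minimal polynomial of α.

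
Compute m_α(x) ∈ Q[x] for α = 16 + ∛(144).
m_α(x) = x^3 - 48x^2 + 768x - 4240

Set β = α - 16 = ∛(144), so β^3 = 144. Then (α - 16)^3 - 144 = 0, i.e. α is a root of g(x) = (x - 16)^3 - 144 = x^3 - 48x^2 + 768x - 4240. Since g(x) = h(x - 16) where h(x) = x^3 - 144, and h is irreducible over Q (because 144 is not a perfect cube, so h has no rational root, and a monic cubic with no rational root is irreducible), g is also irreducible (irreducibility is preserved under the substitution x → x - 16). Hence m_α(x) = x^3 - 48x^2 + 768x - 4240.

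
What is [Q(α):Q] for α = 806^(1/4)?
[Q(α):Q] = 4

α is a root of x^4 - 806. By Eisenstein's criterion at the prime p = 2 (which divides the constant term 806 but p^2 = 4 does not, since 806 is squarefree), x^4 - 806 is irreducible over Q. Hence [Q(α):Q] = 4.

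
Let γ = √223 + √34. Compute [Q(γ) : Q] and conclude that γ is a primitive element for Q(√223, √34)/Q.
[Q(γ) : Q] = 4 (equivalently, Q(γ) = Q(√223, √34))

Obviously Q(γ) ⊆ Q(√223, √34), and [Q(√223, √34):Q] = 4 (since 223, 34 are distinct squarefree integers > 1 with 7582 not a perfect square). To show equality we compute the minimal polynomial of γ. From γ = √223 + √34: γ^2 = 223 + 2√(7582) + 34 = 257 + 2√(7582), so γ^2 - 257 = 2√(7582); squaring, (γ^2 - 257)^2 = 4·7582, i.e. γ^4 - 514γ^2 + 66049 - 30328 = 0, i.e. γ^4 - 514γ^2 + 35721 = 0. So γ is a root of x^4 - 514x^2 + 35721. This polynomial is irreducible over Q: it has no rational root (each ±√223 ± √34 is irrational), and any factorization into two quadratics over Q would force √(7582) ∈ Q (pairing opposite roots) or √223, √34 ∈ Q (other pairings), all impossible. Hence [Q(γ):Q] = 4 = [Q(√223, √34):Q], so Q(γ) = Q(√223, √34).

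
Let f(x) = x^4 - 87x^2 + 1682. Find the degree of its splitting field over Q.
[K : Q] = 4

Solving the quadratic in x^2: x^2 = (87 ± √(87^2 - 4·1682))/2 = (87 ± √841)/2 = (87 ± 29)/2, giving x^2 = 29 or x^2 = 58. So f(x) = (x^2 - 29)(x^2 - 58) and the roots of f are ±√29, ±√58. Hence the splitting field is K = Q(√29, √58). Since 29 and 58 are distinct squarefree integers > 1, their product 1682 is not a perfect square, so √58 ∉ Q(√29). By the tower law [K:Q] = [Q(√29,√58):Q(√29)] · [Q(√29):Q] = 2 · 2 = 4.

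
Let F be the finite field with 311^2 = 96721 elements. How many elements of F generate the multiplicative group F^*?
There are φ(96720) = 23040 primitive elements

F_q^* is cyclic of order q - 1 = 96720. A cyclic group of order m has exactly φ(m) generators. Here m = 96720 = 2^4 · 3 · 5 · 13 · 31, so the number of primitive elements is φ(96720) = 23040.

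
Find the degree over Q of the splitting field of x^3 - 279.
[K : Q] = 6

The roots of x^3 - 279 are ∛279, ω∛279, ω^2∛279 where ω = e^(2πi/3) is a primitive cube root of unity, so K = Q(∛279, ω). Now [Q(∛279):Q] = 3 (since 279 is not a perfect cube, x^3 - 279 is irreducible) and [Q(ω):Q] = 2. Both 2 and 3 divide [K:Q], and [K:Q] ≤ 3·2 = 6, so [K:Q] = 6. (Equivalently: Q(∛279) ⊂ R but ω ∉ R, so [K : Q(∛279)] = 2.)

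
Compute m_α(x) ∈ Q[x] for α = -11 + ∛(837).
m_α(x) = x^3 + 33x^2 + 363x + 494

Set β = α + 11 = ∛(837), so β^3 = 837. Then (α + 11)^3 - 837 = 0, i.e. α is a root of g(x) = (x + 11)^3 - 837 = x^3 + 33x^2 + 363x + 494. Since g(x) = h(x + 11) where h(x) = x^3 - 837, and h is irreducible over Q (because 837 is not a perfect cube, so h has no rational root, and a monic cubic with no rational root is irreducible), g is also irreducible (irreducibility is preserved under the substitution x → x + 11). Hence m_α(x) = x^3 + 33x^2 + 363x + 494.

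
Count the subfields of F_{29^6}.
F_{29^6} has 4 subfields

The subfields of F_{p^n} are exactly the fields F_{p^d} for d | n (each is the fixed field of the unique index-d subgroup of Gal(F_{p^n}/F_p) ≅ Z/nZ). The divisors of n = 6 are {1, 2, 3, 6}, giving 4 subfields: F_{29^1}, F_{29^2}, F_{29^3}, F_{29^6}.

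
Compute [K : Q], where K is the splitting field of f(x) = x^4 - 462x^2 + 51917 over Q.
[K : Q] = 4

Solving the quadratic in x^2: x^2 = (462 ± √(462^2 - 4·51917))/2 = (462 ± √5776)/2 = (462 ± 76)/2, giving x^2 = 193 or x^2 = 269. So f(x) = (x^2 - 193)(x^2 - 269) and the roots of f are ±√193, ±√269. Hence the splitting field is K = Q(√193, √269). Since 193 and 269 are distinct squarefree integers > 1, their product 51917 is not a perfect square, so √269 ∉ Q(√193). By the tower law [K:Q] = [Q(√193,√269):Q(√193)] · [Q(√193):Q] = 2 · 2 = 4.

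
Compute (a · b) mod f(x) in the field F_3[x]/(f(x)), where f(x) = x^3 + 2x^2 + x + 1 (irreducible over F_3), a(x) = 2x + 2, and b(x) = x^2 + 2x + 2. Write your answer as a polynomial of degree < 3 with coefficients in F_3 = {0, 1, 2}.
a · b ≡ 2x^2 + 2 (mod f(x))

Multiply in F_3[x]: a(x)·b(x) = (2x + 2)·(x^2 + 2x + 2) = 2x^3 + 2x + 1. This has degree ≥ 3, so divide by f(x) over F_3: 2x^3 + 2x + 1 = (2)·(x^3 + 2x^2 + x + 1) + (2x^2 + 2). Hence a·b ≡ 2x^2 + 2 (mod f). (F_3[x]/(f) is a field with 3^3 = 27 elements since f is irreducible of degree 3.)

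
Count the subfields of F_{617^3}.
F_{617^3} has 2 subfields

The subfields of F_{p^n} are exactly the fields F_{p^d} for d | n (each is the fixed field of the unique index-d subgroup of Gal(F_{p^n}/F_p) ≅ Z/nZ). The divisors of n = 3 are {1, 3}, giving 2 subfields: F_{617^1}, F_{617^3}.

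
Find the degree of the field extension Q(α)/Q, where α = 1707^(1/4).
[Q(α):Q] = 4

α is a root of x^4 - 1707. By Eisenstein's criterion at the prime p = 3 (which divides the constant term 1707 but p^2 = 9 does not, since 1707 is squarefree), x^4 - 1707 is irreducible over Q. Hence [Q(α):Q] = 4.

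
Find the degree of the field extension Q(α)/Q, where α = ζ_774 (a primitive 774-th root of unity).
[Q(α):Q] = 252

The minimal polynomial of ζ_774 over Q is the 774-th cyclotomic polynomial Φ_774(x), which is irreducible over Q and has degree φ(774) = 252. Hence [Q(α):Q] = φ(774) = 252.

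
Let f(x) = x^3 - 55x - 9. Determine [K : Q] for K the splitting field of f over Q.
[K : Q] = 6

By the rational root test, any rational root of the monic integer polynomial f(x) = x^3 - 55x - 9 must be an integer dividing the constant term -9, i.e. one of ±{1, 3, 9}. Evaluating: f(1) = -63, f(-1) = 45, f(3) = -147, f(-3) = 129, f(9) = 225, f(-9) = -243; none is 0, so f has no rational root and is therefore irreducible over Q (a cubic with no linear factor over a field is irreducible). For an irreducible cubic, the Galois group is A_3 or S_3 according as the discriminant disc(f) = -4a^3 - 27b^2 = -4·(-55)^3 - 27·(-9)^2 = 663313 is or is not a square in Q. Here disc(f) = 663313 is not a perfect square in Q, so the Galois group of f over Q is not contained in A_3 and must be all of S_3. The splitting field has degree |S_3| = 6 over Q, so [K : Q] = 6.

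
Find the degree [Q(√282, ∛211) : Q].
[Q(√282, ∛211) : Q] = 6

Let L = Q(√282, ∛211). Since Q(√282) ⊂ L and [Q(√282):Q] = 2, the tower law gives 2 | [L:Q]. Likewise Q(∛211) ⊂ L with [Q(∛211):Q] = 3 (because 211 is not a perfect cube), so 3 | [L:Q]. As gcd(2,3) = 1, [L:Q] is divisible by 6. Conversely L is generated over Q by √282 and ∛211, so [L:Q] ≤ 2·3 = 6. Therefore [Q(√282, ∛211) : Q] = 6.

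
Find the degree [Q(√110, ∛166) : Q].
[Q(√110, ∛166) : Q] = 6

Let L = Q(√110, ∛166). Since Q(√110) ⊂ L and [Q(√110):Q] = 2, the tower law gives 2 | [L:Q]. Likewise Q(∛166) ⊂ L with [Q(∛166):Q] = 3 (because 166 is not a perfect cube), so 3 | [L:Q]. As gcd(2,3) = 1, [L:Q] is divisible by 6. Conversely L is generated over Q by √110 and ∛166, so [L:Q] ≤ 2·3 = 6. Therefore [Q(√110, ∛166) : Q] = 6.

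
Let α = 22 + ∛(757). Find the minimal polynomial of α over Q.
m_α(x) = x^3 - 66x^2 + 1452x - 11405

Set β = α - 22 = ∛(757), so β^3 = 757. Then (α - 22)^3 - 757 = 0, i.e. α is a root of g(x) = (x - 22)^3 - 757 = x^3 - 66x^2 + 1452x - 11405. Since g(x) = h(x - 22) where h(x) = x^3 - 757, and h is irreducible over Q (because 757 is not a perfect cube, so h has no rational root, and a monic cubic with no rational root is irreducible), g is also irreducible (irreducibility is preserved under the substitution x → x - 22). Hence m_α(x) = x^3 - 66x^2 + 1452x - 11405.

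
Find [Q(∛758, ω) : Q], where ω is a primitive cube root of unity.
[Q(∛758, ω) : Q] = 6

[Q(∛758):Q] = 3 (min poly x^3 - 758, irreducible since 758 is not a perfect cube). [Q(ω):Q] = 2 (min poly x^2 + x + 1). Since Q(∛758) ⊂ R and ω ∉ R, we have ω ∉ Q(∛758), so x^2 + x + 1 remains irreducible over Q(∛758) and [Q(∛758, ω) : Q(∛758)] = 2. By the tower law, [Q(∛758, ω) : Q] = 3 · 2 = 6. (In fact Q(∛758, ω) is the splitting field of x^3 - 758 over Q.)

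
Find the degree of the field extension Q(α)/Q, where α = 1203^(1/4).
[Q(α):Q] = 4

α is a root of x^4 - 1203. By Eisenstein's criterion at the prime p = 3 (which divides the constant term 1203 but p^2 = 9 does not, since 1203 is squarefree), x^4 - 1203 is irreducible over Q. Hence [Q(α):Q] = 4.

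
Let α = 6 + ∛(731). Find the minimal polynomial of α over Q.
m_α(x) = x^3 - 18x^2 + 108x - 947

Set β = α - 6 = ∛(731), so β^3 = 731. Then (α - 6)^3 - 731 = 0, i.e. α is a root of g(x) = (x - 6)^3 - 731 = x^3 - 18x^2 + 108x - 947. Since g(x) = h(x - 6) where h(x) = x^3 - 731, and h is irreducible over Q (because 731 is not a perfect cube, so h has no rational root, and a monic cubic with no rational root is irreducible), g is also irreducible (irreducibility is preserved under the substitution x → x - 6). Hence m_α(x) = x^3 - 18x^2 + 108x - 947.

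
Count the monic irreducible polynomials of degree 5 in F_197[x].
There are 59341856112 monic irreducible polynomials of degree 5 over F_197

Each element of F_{197^5} that lies in no proper subfield is a root of exactly one monic irreducible of degree 5 over F_197, and each such polynomial has 5 distinct roots in F_{197^5}. By Möbius inversion the count is N_197(5) = (1/5) Σ_{d|5} μ(5/d) · 197^d = (1/5)(μ(5)·197^1 + μ(1)·197^5) = 296709280560/5 = 59341856112.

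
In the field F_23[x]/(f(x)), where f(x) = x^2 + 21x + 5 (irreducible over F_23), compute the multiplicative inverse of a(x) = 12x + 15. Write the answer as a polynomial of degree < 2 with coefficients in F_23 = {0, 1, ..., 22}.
a(x)^(-1) ≡ 2x + 5 (mod f(x))

Since f is irreducible over F_23, F_23[x]/(f) is a field and a(x) ≠ 0 has an inverse. Apply the extended Euclidean algorithm to f(x) and a(x) in F_23[x]: f(x) = (2x + 5)·a(x) + (22). The last nonzero remainder is the constant 22 = gcd(f, a) in F_23. Back-substituting through the division chain expresses 22 = s(x)·a(x) + t(x)·f(x) with s(x) ≡ 21x + 18 (mod f), so (21x + 18)·a(x) ≡ 22 (mod f). Multiplying by 22^(-1) ≡ 22 in F_23 gives a(x)^(-1) ≡ 22·(21x + 18) ≡ 2x + 5 (mod f). Check: (12x + 15)·(2x + 5) = x^2 + 21x + 6 ≡ 1 (mod x^2 + 21x + 5).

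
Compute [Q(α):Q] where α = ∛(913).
[Q(α):Q] = 3

The minimal polynomial of α is x^3 - 913, irreducible over Q since 913 is not a perfect cube (so x^3 - 913 has no rational root). Hence [Q(α):Q] = deg(m_α) = 3.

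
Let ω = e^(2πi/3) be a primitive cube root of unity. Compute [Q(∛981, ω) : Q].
[Q(∛981, ω) : Q] = 6

[Q(∛981):Q] = 3 (min poly x^3 - 981, irreducible since 981 is not a perfect cube). [Q(ω):Q] = 2 (min poly x^2 + x + 1). Since Q(∛981) ⊂ R and ω ∉ R, we have ω ∉ Q(∛981), so x^2 + x + 1 remains irreducible over Q(∛981) and [Q(∛981, ω) : Q(∛981)] = 2. By the tower law, [Q(∛981, ω) : Q] = 3 · 2 = 6. (In fact Q(∛981, ω) is the splitting field of x^3 - 981 over Q.)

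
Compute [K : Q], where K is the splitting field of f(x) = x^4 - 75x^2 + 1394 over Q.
[K : Q] = 4

Solving the quadratic in x^2: x^2 = (75 ± √(75^2 - 4·1394))/2 = (75 ± √49)/2 = (75 ± 7)/2, giving x^2 = 34 or x^2 = 41. So f(x) = (x^2 - 34)(x^2 - 41) and the roots of f are ±√34, ±√41. Hence the splitting field is K = Q(√34, √41). Since 34 and 41 are distinct squarefree integers > 1, their product 1394 is not a perfect square, so √41 ∉ Q(√34). By the tower law [K:Q] = [Q(√34,√41):Q(√34)] · [Q(√34):Q] = 2 · 2 = 4.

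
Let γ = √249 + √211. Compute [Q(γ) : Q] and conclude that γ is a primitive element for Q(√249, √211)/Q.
[Q(γ) : Q] = 4 (equivalently, Q(γ) = Q(√249, √211))

Obviously Q(γ) ⊆ Q(√249, √211), and [Q(√249, √211):Q] = 4 (since 249, 211 are distinct squarefree integers > 1 with 52539 not a perfect square). To show equality we compute the minimal polynomial of γ. From γ = √249 + √211: γ^2 = 249 + 2√(52539) + 211 = 460 + 2√(52539), so γ^2 - 460 = 2√(52539); squaring, (γ^2 - 460)^2 = 4·52539, i.e. γ^4 - 920γ^2 + 211600 - 210156 = 0, i.e. γ^4 - 920γ^2 + 1444 = 0. So γ is a root of x^4 - 920x^2 + 1444. This polynomial is irreducible over Q: it has no rational root (each ±√249 ± √211 is irrational), and any factorization into two quadratics over Q would force √(52539) ∈ Q (pairing opposite roots) or √249, √211 ∈ Q (other pairings), all impossible. Hence [Q(γ):Q] = 4 = [Q(√249, √211):Q], so Q(γ) = Q(√249, √211).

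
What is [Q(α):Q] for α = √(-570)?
[Q(α):Q] = 2

[Q(α):Q] equals the degree of the minimal polynomial of α. Here α^2 = -570 and x^2 + 570 is irreducible (d = -570 is squarefree, ≠ 1, hence not a square), so deg(m_α) = 2. Thus [Q(α):Q] = 2.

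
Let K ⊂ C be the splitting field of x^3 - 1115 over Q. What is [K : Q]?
[K : Q] = 6

The roots of x^3 - 1115 are ∛1115, ω∛1115, ω^2∛1115 where ω = e^(2πi/3) is a primitive cube root of unity, so K = Q(∛1115, ω). Now [Q(∛1115):Q] = 3 (since 1115 is not a perfect cube, x^3 - 1115 is irreducible) and [Q(ω):Q] = 2. Both 2 and 3 divide [K:Q], and [K:Q] ≤ 3·2 = 6, so [K:Q] = 6. (Equivalently: Q(∛1115) ⊂ R but ω ∉ R, so [K : Q(∛1115)] = 2.)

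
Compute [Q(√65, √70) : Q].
[Q(√65, √70) : Q] = 4

[Q(√65):Q] = 2 (min poly x^2 - 65, irreducible since 65 is squarefree > 1). For the top step, suppose √70 ∈ Q(√65), say √70 = c + d√65 with c, d ∈ Q. Squaring: 70 = c^2 + 65d^2 + 2cd√65. Since √65 ∉ Q this forces 2cd = 0. If d = 0 then √70 = c ∈ Q, contradicting 70 squarefree > 1. If c = 0 then 70 = 65d^2, so 65·70 = (65d)^2 is a perfect square in Q — but 65·70 = 4550 is not a perfect square (since 65 and 70 are distinct squarefree integers). Contradiction. Hence √70 ∉ Q(√65), so x^2 - 70 stays irreducible over Q(√65) and [Q(√65, √70) : Q(√65)] = 2. By the tower law, [Q(√65, √70) : Q] = 2 · 2 = 4.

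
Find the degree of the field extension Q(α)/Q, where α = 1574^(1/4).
[Q(α):Q] = 4

α is a root of x^4 - 1574. By Eisenstein's criterion at the prime p = 2 (which divides the constant term 1574 but p^2 = 4 does not, since 1574 is squarefree), x^4 - 1574 is irreducible over Q. Hence [Q(α):Q] = 4.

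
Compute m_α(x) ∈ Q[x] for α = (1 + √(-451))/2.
m_α(x) = x^2 - x + 113

From 2α - 1 = √(-451), squaring gives (2α - 1)^2 = -451, i.e. 4α^2 - 4α + 1 = -451, so α^2 - α + (1 + 451)/4 = 0. Since -451 ≡ 1 (mod 4), (1 + 451)/4 = 113 ∈ Z. The polynomial x^2 - x + 113 has discriminant 1 - 4·(113) = -451, which is not a perfect square in Q (d = -451 is squarefree and ≠ 1), so x^2 - x + 113 is irreducible over Q. It is the minimal polynomial of α.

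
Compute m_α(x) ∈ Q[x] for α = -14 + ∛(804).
m_α(x) = x^3 + 42x^2 + 588x + 1940

Set β = α + 14 = ∛(804), so β^3 = 804. Then (α + 14)^3 - 804 = 0, i.e. α is a root of g(x) = (x + 14)^3 - 804 = x^3 + 42x^2 + 588x + 1940. Since g(x) = h(x + 14) where h(x) = x^3 - 804, and h is irreducible over Q (because 804 is not a perfect cube, so h has no rational root, and a monic cubic with no rational root is irreducible), g is also irreducible (irreducibility is preserved under the substitution x → x + 14). Hence m_α(x) = x^3 + 42x^2 + 588x + 1940.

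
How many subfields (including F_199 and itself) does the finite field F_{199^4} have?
F_{199^4} has 3 subfields

The subfields of F_{p^n} are exactly the fields F_{p^d} for d | n (each is the fixed field of the unique index-d subgroup of Gal(F_{p^n}/F_p) ≅ Z/nZ). The divisors of n = 4 are {1, 2, 4}, giving 3 subfields: F_{199^1}, F_{199^2}, F_{199^4}.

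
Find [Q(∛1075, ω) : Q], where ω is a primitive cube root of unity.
[Q(∛1075, ω) : Q] = 6

[Q(∛1075):Q] = 3 (min poly x^3 - 1075, irreducible since 1075 is not a perfect cube). [Q(ω):Q] = 2 (min poly x^2 + x + 1). Since Q(∛1075) ⊂ R and ω ∉ R, we have ω ∉ Q(∛1075), so x^2 + x + 1 remains irreducible over Q(∛1075) and [Q(∛1075, ω) : Q(∛1075)] = 2. By the tower law, [Q(∛1075, ω) : Q] = 3 · 2 = 6. (In fact Q(∛1075, ω) is the splitting field of x^3 - 1075 over Q.)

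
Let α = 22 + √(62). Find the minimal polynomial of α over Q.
m_α(x) = x^2 - 44x + 422

From α - 22 = √(62), squaring gives (α - 22)^2 = 62, i.e. α^2 - 44α + 484 = 62, so α^2 - 44α + 422 = 0. The discriminant of x^2 - 44x + 422 is (-44)^2 - 4·(422) = 1936 - 1688 = 248, and 4·(62) is not a perfect square in Q since 62 is squarefree and ≠ 1. Hence x^2 - 44x + 422 is irreducible over Q and is the minimal polynomial of α.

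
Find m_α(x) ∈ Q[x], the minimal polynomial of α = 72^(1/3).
m_α(x) = x^3 - 72

α satisfies α^3 = 72, so x^3 - 72 annihilates α. By the rational root test, a rational root p/q (in lowest terms) of x^3 - 72 would satisfy p^3 = 72 q^3, forcing q = 1 and p^3 = 72; but 72 is not a perfect cube, contradiction. A monic cubic over Q with no rational root is irreducible (any nontrivial factorization would include a linear factor). Hence x^3 - 72 is the minimal polynomial of α, and in particular [Q(α):Q] = 3.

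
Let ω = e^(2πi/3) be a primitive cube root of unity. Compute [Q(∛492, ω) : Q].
[Q(∛492, ω) : Q] = 6

[Q(∛492):Q] = 3 (min poly x^3 - 492, irreducible since 492 is not a perfect cube). [Q(ω):Q] = 2 (min poly x^2 + x + 1). Since Q(∛492) ⊂ R and ω ∉ R, we have ω ∉ Q(∛492), so x^2 + x + 1 remains irreducible over Q(∛492) and [Q(∛492, ω) : Q(∛492)] = 2. By the tower law, [Q(∛492, ω) : Q] = 3 · 2 = 6. (In fact Q(∛492, ω) is the splitting field of x^3 - 492 over Q.)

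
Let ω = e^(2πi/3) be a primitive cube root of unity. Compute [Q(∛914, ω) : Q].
[Q(∛914, ω) : Q] = 6

[Q(∛914):Q] = 3 (min poly x^3 - 914, irreducible since 914 is not a perfect cube). [Q(ω):Q] = 2 (min poly x^2 + x + 1). Since Q(∛914) ⊂ R and ω ∉ R, we have ω ∉ Q(∛914), so x^2 + x + 1 remains irreducible over Q(∛914) and [Q(∛914, ω) : Q(∛914)] = 2. By the tower law, [Q(∛914, ω) : Q] = 3 · 2 = 6. (In fact Q(∛914, ω) is the splitting field of x^3 - 914 over Q.)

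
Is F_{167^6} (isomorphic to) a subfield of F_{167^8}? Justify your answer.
No: F_{167^6} is not a subfield of F_{167^8}

F_{p^m} embeds in F_{p^n} iff m | n. Here 6 ∤ 8 (since 8 = 1·6 + 2 with remainder 2 ≠ 0), so F_{167^6} is not a subfield of F_{167^8}. Equivalently: if it were, the tower law would give 6 = [F_{167^6}:F_167] dividing [F_{167^8}:F_167] = 8, contradiction.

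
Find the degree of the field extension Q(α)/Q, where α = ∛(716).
[Q(α):Q] = 3

The minimal polynomial of α is x^3 - 716, irreducible over Q since 716 is not a perfect cube (so x^3 - 716 has no rational root). Hence [Q(α):Q] = deg(m_α) = 3.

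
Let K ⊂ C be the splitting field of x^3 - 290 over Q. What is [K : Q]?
[K : Q] = 6

The roots of x^3 - 290 are ∛290, ω∛290, ω^2∛290 where ω = e^(2πi/3) is a primitive cube root of unity, so K = Q(∛290, ω). Now [Q(∛290):Q] = 3 (since 290 is not a perfect cube, x^3 - 290 is irreducible) and [Q(ω):Q] = 2. Both 2 and 3 divide [K:Q], and [K:Q] ≤ 3·2 = 6, so [K:Q] = 6. (Equivalently: Q(∛290) ⊂ R but ω ∉ R, so [K : Q(∛290)] = 2.)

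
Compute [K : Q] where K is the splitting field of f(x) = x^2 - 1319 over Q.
[K : Q] = 2

f(x) = x^2 - 1319 factors as (x - √1319)(x + √1319). The splitting field is K = Q(√1319). Since 1319 is squarefree and > 1, it is not a perfect square, so x^2 - 1319 is irreducible over Q and [Q(√1319) : Q] = 2. Hence [K : Q] = 2.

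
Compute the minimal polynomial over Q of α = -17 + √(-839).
m_α(x) = x^2 + 34x + 1128

From α + 17 = √(-839), squaring gives (α + 17)^2 = -839, i.e. α^2 + 34α + 289 = -839, so α^2 + 34α + 1128 = 0. The discriminant of x^2 + 34x + 1128 is (34)^2 - 4·(1128) = 1156 - 4512 = -3356, and 4·(-839) is not a perfect square in Q since -839 is squarefree and ≠ 1. Hence x^2 + 34x + 1128 is irreducible over Q and is the minimal polynomial of α.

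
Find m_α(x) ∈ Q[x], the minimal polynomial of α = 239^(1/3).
m_α(x) = x^3 - 239

α satisfies α^3 = 239, so x^3 - 239 annihilates α. By the rational root test, a rational root p/q (in lowest terms) of x^3 - 239 would satisfy p^3 = 239 q^3, forcing q = 1 and p^3 = 239; but 239 is not a perfect cube, contradiction. A monic cubic over Q with no rational root is irreducible (any nontrivial factorization would include a linear factor). Hence x^3 - 239 is the minimal polynomial of α, and in particular [Q(α):Q] = 3.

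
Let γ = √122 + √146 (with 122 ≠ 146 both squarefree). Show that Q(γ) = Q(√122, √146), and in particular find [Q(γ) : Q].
[Q(γ) : Q] = 4 (equivalently, Q(γ) = Q(√122, √146))

Obviously Q(γ) ⊆ Q(√122, √146), and [Q(√122, √146):Q] = 4 (since 122, 146 are distinct squarefree integers > 1 with 17812 not a perfect square). To show equality we compute the minimal polynomial of γ. From γ = √122 + √146: γ^2 = 122 + 2√(17812) + 146 = 268 + 2√(17812), so γ^2 - 268 = 2√(17812); squaring, (γ^2 - 268)^2 = 4·17812, i.e. γ^4 - 536γ^2 + 71824 - 71248 = 0, i.e. γ^4 - 536γ^2 + 576 = 0. So γ is a root of x^4 - 536x^2 + 576. This polynomial is irreducible over Q: it has no rational root (each ±√122 ± √146 is irrational), and any factorization into two quadratics over Q would force √(17812) ∈ Q (pairing opposite roots) or √122, √146 ∈ Q (other pairings), all impossible. Hence [Q(γ):Q] = 4 = [Q(√122, √146):Q], so Q(γ) = Q(√122, √146).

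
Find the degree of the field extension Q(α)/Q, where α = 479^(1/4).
[Q(α):Q] = 4

α is a root of x^4 - 479. By Eisenstein's criterion at the prime p = 479 (which divides the constant term 479 but p^2 = 229441 does not, since 479 is squarefree), x^4 - 479 is irreducible over Q. Hence [Q(α):Q] = 4.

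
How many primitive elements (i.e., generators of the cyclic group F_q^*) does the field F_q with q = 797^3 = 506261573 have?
There are φ(506261572) = 250192800 primitive elements

F_q^* is cyclic of order q - 1 = 506261572. A cyclic group of order m has exactly φ(m) generators. Here m = 506261572 = 2^2 · 157 · 199 · 4051, so the number of primitive elements is φ(506261572) = 250192800.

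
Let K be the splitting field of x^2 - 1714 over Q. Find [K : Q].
[K : Q] = 2

f(x) = x^2 - 1714 factors as (x - √1714)(x + √1714). The splitting field is K = Q(√1714). Since 1714 is squarefree and > 1, it is not a perfect square, so x^2 - 1714 is irreducible over Q and [Q(√1714) : Q] = 2. Hence [K : Q] = 2.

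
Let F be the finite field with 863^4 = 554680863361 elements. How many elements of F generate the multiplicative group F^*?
There are φ(554680863360) = 127826657280 primitive elements

F_q^* is cyclic of order q - 1 = 554680863360. A cyclic group of order m has exactly φ(m) generators. Here m = 554680863360 = 2^7 · 3^3 · 5 · 13 · 17 · 337 · 431, so the number of primitive elements is φ(554680863360) = 127826657280.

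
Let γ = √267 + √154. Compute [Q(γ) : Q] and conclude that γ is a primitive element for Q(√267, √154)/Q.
[Q(γ) : Q] = 4 (equivalently, Q(γ) = Q(√267, √154))

Obviously Q(γ) ⊆ Q(√267, √154), and [Q(√267, √154):Q] = 4 (since 267, 154 are distinct squarefree integers > 1 with 41118 not a perfect square). To show equality we compute the minimal polynomial of γ. From γ = √267 + √154: γ^2 = 267 + 2√(41118) + 154 = 421 + 2√(41118), so γ^2 - 421 = 2√(41118); squaring, (γ^2 - 421)^2 = 4·41118, i.e. γ^4 - 842γ^2 + 177241 - 164472 = 0, i.e. γ^4 - 842γ^2 + 12769 = 0. So γ is a root of x^4 - 842x^2 + 12769. This polynomial is irreducible over Q: it has no rational root (each ±√267 ± √154 is irrational), and any factorization into two quadratics over Q would force √(41118) ∈ Q (pairing opposite roots) or √267, √154 ∈ Q (other pairings), all impossible. Hence [Q(γ):Q] = 4 = [Q(√267, √154):Q], so Q(γ) = Q(√267, √154).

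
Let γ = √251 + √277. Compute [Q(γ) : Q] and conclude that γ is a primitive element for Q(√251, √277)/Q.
[Q(γ) : Q] = 4 (equivalently, Q(γ) = Q(√251, √277))

Obviously Q(γ) ⊆ Q(√251, √277), and [Q(√251, √277):Q] = 4 (since 251, 277 are distinct squarefree integers > 1 with 69527 not a perfect square). To show equality we compute the minimal polynomial of γ. From γ = √251 + √277: γ^2 = 251 + 2√(69527) + 277 = 528 + 2√(69527), so γ^2 - 528 = 2√(69527); squaring, (γ^2 - 528)^2 = 4·69527, i.e. γ^4 - 1056γ^2 + 278784 - 278108 = 0, i.e. γ^4 - 1056γ^2 + 676 = 0. So γ is a root of x^4 - 1056x^2 + 676. This polynomial is irreducible over Q: it has no rational root (each ±√251 ± √277 is irrational), and any factorization into two quadratics over Q would force √(69527) ∈ Q (pairing opposite roots) or √251, √277 ∈ Q (other pairings), all impossible. Hence [Q(γ):Q] = 4 = [Q(√251, √277):Q], so Q(γ) = Q(√251, √277).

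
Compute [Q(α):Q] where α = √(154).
[Q(α):Q] = 2

[Q(α):Q] equals the degree of the minimal polynomial of α. Here α^2 = 154 and x^2 - 154 is irreducible (d = 154 is squarefree, ≠ 1, hence not a square), so deg(m_α) = 2. Thus [Q(α):Q] = 2.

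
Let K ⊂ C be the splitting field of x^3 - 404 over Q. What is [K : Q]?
[K : Q] = 6

The roots of x^3 - 404 are ∛404, ω∛404, ω^2∛404 where ω = e^(2πi/3) is a primitive cube root of unity, so K = Q(∛404, ω). Now [Q(∛404):Q] = 3 (since 404 is not a perfect cube, x^3 - 404 is irreducible) and [Q(ω):Q] = 2. Both 2 and 3 divide [K:Q], and [K:Q] ≤ 3·2 = 6, so [K:Q] = 6. (Equivalently: Q(∛404) ⊂ R but ω ∉ R, so [K : Q(∛404)] = 2.)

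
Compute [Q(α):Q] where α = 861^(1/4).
[Q(α):Q] = 4

α is a root of x^4 - 861. By Eisenstein's criterion at the prime p = 3 (which divides the constant term 861 but p^2 = 9 does not, since 861 is squarefree), x^4 - 861 is irreducible over Q. Hence [Q(α):Q] = 4.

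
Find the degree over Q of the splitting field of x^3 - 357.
[K : Q] = 6

The roots of x^3 - 357 are ∛357, ω∛357, ω^2∛357 where ω = e^(2πi/3) is a primitive cube root of unity, so K = Q(∛357, ω). Now [Q(∛357):Q] = 3 (since 357 is not a perfect cube, x^3 - 357 is irreducible) and [Q(ω):Q] = 2. Both 2 and 3 divide [K:Q], and [K:Q] ≤ 3·2 = 6, so [K:Q] = 6. (Equivalently: Q(∛357) ⊂ R but ω ∉ R, so [K : Q(∛357)] = 2.)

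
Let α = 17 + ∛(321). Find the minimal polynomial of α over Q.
m_α(x) = x^3 - 51x^2 + 867x - 5234

Set β = α - 17 = ∛(321), so β^3 = 321. Then (α - 17)^3 - 321 = 0, i.e. α is a root of g(x) = (x - 17)^3 - 321 = x^3 - 51x^2 + 867x - 5234. Since g(x) = h(x - 17) where h(x) = x^3 - 321, and h is irreducible over Q (because 321 is not a perfect cube, so h has no rational root, and a monic cubic with no rational root is irreducible), g is also irreducible (irreducibility is preserved under the substitution x → x - 17). Hence m_α(x) = x^3 - 51x^2 + 867x - 5234.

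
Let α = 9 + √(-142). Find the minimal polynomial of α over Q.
m_α(x) = x^2 - 18x + 223

From α - 9 = √(-142), squaring gives (α - 9)^2 = -142, i.e. α^2 - 18α + 81 = -142, so α^2 - 18α + 223 = 0. The discriminant of x^2 - 18x + 223 is (-18)^2 - 4·(223) = 324 - 892 = -568, and 4·(-142) is not a perfect square in Q since -142 is squarefree and ≠ 1. Hence x^2 - 18x + 223 is irreducible over Q and is the minimal polynomial of α.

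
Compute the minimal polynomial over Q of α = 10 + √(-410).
m_α(x) = x^2 - 20x + 510

From α - 10 = √(-410), squaring gives (α - 10)^2 = -410, i.e. α^2 - 20α + 100 = -410, so α^2 - 20α + 510 = 0. The discriminant of x^2 - 20x + 510 is (-20)^2 - 4·(510) = 400 - 2040 = -1640, and 4·(-410) is not a perfect square in Q since -410 is squarefree and ≠ 1. Hence x^2 - 20x + 510 is irreducible over Q and is the minimal polynomial of α.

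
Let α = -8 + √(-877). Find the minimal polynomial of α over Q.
m_α(x) = x^2 + 16x + 941

From α + 8 = √(-877), squaring gives (α + 8)^2 = -877, i.e. α^2 + 16α + 64 = -877, so α^2 + 16α + 941 = 0. The discriminant of x^2 + 16x + 941 is (16)^2 - 4·(941) = 256 - 3764 = -3508, and 4·(-877) is not a perfect square in Q since -877 is squarefree and ≠ 1. Hence x^2 + 16x + 941 is irreducible over Q and is the minimal polynomial of α.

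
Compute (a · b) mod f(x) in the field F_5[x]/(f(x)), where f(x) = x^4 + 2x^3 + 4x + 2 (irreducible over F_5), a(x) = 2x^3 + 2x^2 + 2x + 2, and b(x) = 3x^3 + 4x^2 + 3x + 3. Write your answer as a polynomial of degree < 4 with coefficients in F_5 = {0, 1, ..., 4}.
a · b ≡ 4x + 4 (mod f(x))

Multiply in F_5[x]: a(x)·b(x) = (2x^3 + 2x^2 + 2x + 2)·(3x^3 + 4x^2 + 3x + 3) = x^6 + 4x^5 + x^3 + 2x + 1. This has degree ≥ 4, so divide by f(x) over F_5: x^6 + 4x^5 + x^3 + 2x + 1 = (x^2 + 2x + 1)·(x^4 + 2x^3 + 4x + 2) + (4x + 4). Hence a·b ≡ 4x + 4 (mod f). (F_5[x]/(f) is a field with 5^4 = 625 elements since f is irreducible of degree 4.)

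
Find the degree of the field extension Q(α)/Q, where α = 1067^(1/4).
[Q(α):Q] = 4

α is a root of x^4 - 1067. By Eisenstein's criterion at the prime p = 11 (which divides the constant term 1067 but p^2 = 121 does not, since 1067 is squarefree), x^4 - 1067 is irreducible over Q. Hence [Q(α):Q] = 4.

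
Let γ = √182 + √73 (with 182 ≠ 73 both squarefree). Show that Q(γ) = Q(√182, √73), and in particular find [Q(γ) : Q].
[Q(γ) : Q] = 4 (equivalently, Q(γ) = Q(√182, √73))

Obviously Q(γ) ⊆ Q(√182, √73), and [Q(√182, √73):Q] = 4 (since 182, 73 are distinct squarefree integers > 1 with 13286 not a perfect square). To show equality we compute the minimal polynomial of γ. From γ = √182 + √73: γ^2 = 182 + 2√(13286) + 73 = 255 + 2√(13286), so γ^2 - 255 = 2√(13286); squaring, (γ^2 - 255)^2 = 4·13286, i.e. γ^4 - 510γ^2 + 65025 - 53144 = 0, i.e. γ^4 - 510γ^2 + 11881 = 0. So γ is a root of x^4 - 510x^2 + 11881. This polynomial is irreducible over Q: it has no rational root (each ±√182 ± √73 is irrational), and any factorization into two quadratics over Q would force √(13286) ∈ Q (pairing opposite roots) or √182, √73 ∈ Q (other pairings), all impossible. Hence [Q(γ):Q] = 4 = [Q(√182, √73):Q], so Q(γ) = Q(√182, √73).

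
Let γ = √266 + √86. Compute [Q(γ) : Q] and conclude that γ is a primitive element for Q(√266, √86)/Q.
[Q(γ) : Q] = 4 (equivalently, Q(γ) = Q(√266, √86))

Obviously Q(γ) ⊆ Q(√266, √86), and [Q(√266, √86):Q] = 4 (since 266, 86 are distinct squarefree integers > 1 with 22876 not a perfect square). To show equality we compute the minimal polynomial of γ. From γ = √266 + √86: γ^2 = 266 + 2√(22876) + 86 = 352 + 2√(22876), so γ^2 - 352 = 2√(22876); squaring, (γ^2 - 352)^2 = 4·22876, i.e. γ^4 - 704γ^2 + 123904 - 91504 = 0, i.e. γ^4 - 704γ^2 + 32400 = 0. So γ is a root of x^4 - 704x^2 + 32400. This polynomial is irreducible over Q: it has no rational root (each ±√266 ± √86 is irrational), and any factorization into two quadratics over Q would force √(22876) ∈ Q (pairing opposite roots) or √266, √86 ∈ Q (other pairings), all impossible. Hence [Q(γ):Q] = 4 = [Q(√266, √86):Q], so Q(γ) = Q(√266, √86).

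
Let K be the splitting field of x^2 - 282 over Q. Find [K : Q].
[K : Q] = 2

f(x) = x^2 - 282 factors as (x - √282)(x + √282). The splitting field is K = Q(√282). Since 282 is squarefree and > 1, it is not a perfect square, so x^2 - 282 is irreducible over Q and [Q(√282) : Q] = 2. Hence [K : Q] = 2.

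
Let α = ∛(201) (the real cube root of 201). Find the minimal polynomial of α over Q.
m_α(x) = x^3 - 201

α satisfies α^3 = 201, so x^3 - 201 annihilates α. By the rational root test, a rational root p/q (in lowest terms) of x^3 - 201 would satisfy p^3 = 201 q^3, forcing q = 1 and p^3 = 201; but 201 is not a perfect cube, contradiction. A monic cubic over Q with no rational root is irreducible (any nontrivial factorization would include a linear factor). Hence x^3 - 201 is the minimal polynomial of α, and in particular [Q(α):Q] = 3.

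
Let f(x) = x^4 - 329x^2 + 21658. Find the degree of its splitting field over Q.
[K : Q] = 4

Solving the quadratic in x^2: x^2 = (329 ± √(329^2 - 4·21658))/2 = (329 ± √21609)/2 = (329 ± 147)/2, giving x^2 = 238 or x^2 = 91. So f(x) = (x^2 - 238)(x^2 - 91) and the roots of f are ±√238, ±√91. Hence the splitting field is K = Q(√238, √91). Since 238 and 91 are distinct squarefree integers > 1, their product 21658 is not a perfect square, so √91 ∉ Q(√238). By the tower law [K:Q] = [Q(√238,√91):Q(√238)] · [Q(√238):Q] = 2 · 2 = 4.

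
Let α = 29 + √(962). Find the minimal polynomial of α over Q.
m_α(x) = x^2 - 58x - 121

From α - 29 = √(962), squaring gives (α - 29)^2 = 962, i.e. α^2 - 58α + 841 = 962, so α^2 - 58α - 121 = 0. The discriminant of x^2 - 58x - 121 is (-58)^2 - 4·(-121) = 3364 + 484 = 3848, and 4·(962) is not a perfect square in Q since 962 is squarefree and ≠ 1. Hence x^2 - 58x - 121 is irreducible over Q and is the minimal polynomial of α.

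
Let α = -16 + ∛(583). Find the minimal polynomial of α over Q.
m_α(x) = x^3 + 48x^2 + 768x + 3513

Set β = α + 16 = ∛(583), so β^3 = 583. Then (α + 16)^3 - 583 = 0, i.e. α is a root of g(x) = (x + 16)^3 - 583 = x^3 + 48x^2 + 768x + 3513. Since g(x) = h(x + 16) where h(x) = x^3 - 583, and h is irreducible over Q (because 583 is not a perfect cube, so h has no rational root, and a monic cubic with no rational root is irreducible), g is also irreducible (irreducibility is preserved under the substitution x → x + 16). Hence m_α(x) = x^3 + 48x^2 + 768x + 3513.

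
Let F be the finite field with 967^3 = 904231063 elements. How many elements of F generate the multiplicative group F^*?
There are φ(904231062) = 243378432 primitive elements

F_q^* is cyclic of order q - 1 = 904231062. A cyclic group of order m has exactly φ(m) generators. Here m = 904231062 = 2 · 3^2 · 7 · 23 · 67 · 4657, so the number of primitive elements is φ(904231062) = 243378432.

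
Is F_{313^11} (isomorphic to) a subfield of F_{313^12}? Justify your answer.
No: F_{313^11} is not a subfield of F_{313^12}

F_{p^m} embeds in F_{p^n} iff m | n. Here 11 ∤ 12 (since 12 = 1·11 + 1 with remainder 1 ≠ 0), so F_{313^11} is not a subfield of F_{313^12}. Equivalently: if it were, the tower law would give 11 = [F_{313^11}:F_313] dividing [F_{313^12}:F_313] = 12, contradiction.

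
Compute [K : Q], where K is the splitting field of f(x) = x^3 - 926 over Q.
[K : Q] = 6

The roots of x^3 - 926 are ∛926, ω∛926, ω^2∛926 where ω = e^(2πi/3) is a primitive cube root of unity, so K = Q(∛926, ω). Now [Q(∛926):Q] = 3 (since 926 is not a perfect cube, x^3 - 926 is irreducible) and [Q(ω):Q] = 2. Both 2 and 3 divide [K:Q], and [K:Q] ≤ 3·2 = 6, so [K:Q] = 6. (Equivalently: Q(∛926) ⊂ R but ω ∉ R, so [K : Q(∛926)] = 2.)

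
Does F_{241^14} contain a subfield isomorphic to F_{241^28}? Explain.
No: F_{241^28} is not a subfield of F_{241^14}

F_{p^m} embeds in F_{p^n} iff m | n. Here 28 ∤ 14 (since 14 = 0·28 + 14 with remainder 14 ≠ 0), so F_{241^28} is not a subfield of F_{241^14}. Equivalently: if it were, the tower law would give 28 = [F_{241^28}:F_241] dividing [F_{241^14}:F_241] = 14, contradiction.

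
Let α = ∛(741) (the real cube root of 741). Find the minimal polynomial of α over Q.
m_α(x) = x^3 - 741

α satisfies α^3 = 741, so x^3 - 741 annihilates α. By the rational root test, a rational root p/q (in lowest terms) of x^3 - 741 would satisfy p^3 = 741 q^3, forcing q = 1 and p^3 = 741; but 741 is not a perfect cube, contradiction. A monic cubic over Q with no rational root is irreducible (any nontrivial factorization would include a linear factor). Hence x^3 - 741 is the minimal polynomial of α, and in particular [Q(α):Q] = 3.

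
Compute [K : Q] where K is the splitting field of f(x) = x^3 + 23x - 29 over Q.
[K : Q] = 6

By the rational root test, any rational root of the monic integer polynomial f(x) = x^3 + 23x - 29 must be an integer dividing the constant term -29, i.e. one of ±{1, 29}. Evaluating: f(1) = -5, f(-1) = -53, f(29) = 25027, f(-29) = -25085; none is 0, so f has no rational root and is therefore irreducible over Q (a cubic with no linear factor over a field is irreducible). For an irreducible cubic, the Galois group is A_3 or S_3 according as the discriminant disc(f) = -4a^3 - 27b^2 = -4·(23)^3 - 27·(-29)^2 = -71375 is or is not a square in Q. Here disc(f) = -71375 is not a perfect square in Q, so the Galois group of f over Q is not contained in A_3 and must be all of S_3. The splitting field has degree |S_3| = 6 over Q, so [K : Q] = 6.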